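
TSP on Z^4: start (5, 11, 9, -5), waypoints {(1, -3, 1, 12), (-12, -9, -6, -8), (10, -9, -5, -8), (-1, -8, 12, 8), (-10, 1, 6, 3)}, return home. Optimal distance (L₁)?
192
(one optimal route: (5, 11, 9, -5) → (10, -9, -5, -8) → (-12, -9, -6, -8) → (-10, 1, 6, 3) → (1, -3, 1, 12) → (-1, -8, 12, 8) → (5, 11, 9, -5))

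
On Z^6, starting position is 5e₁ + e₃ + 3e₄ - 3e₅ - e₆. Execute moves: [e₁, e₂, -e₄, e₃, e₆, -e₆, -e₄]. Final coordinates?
(6, 1, 2, 1, -3, -1)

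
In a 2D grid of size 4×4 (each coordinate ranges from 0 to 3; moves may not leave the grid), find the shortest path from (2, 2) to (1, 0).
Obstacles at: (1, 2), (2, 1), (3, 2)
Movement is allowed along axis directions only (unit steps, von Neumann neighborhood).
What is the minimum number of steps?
7
(one shortest path: (2, 2) → (2, 3) → (1, 3) → (0, 3) → (0, 2) → (0, 1) → (1, 1) → (1, 0))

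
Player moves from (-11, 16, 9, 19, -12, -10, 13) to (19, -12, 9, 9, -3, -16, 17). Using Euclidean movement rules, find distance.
43.7836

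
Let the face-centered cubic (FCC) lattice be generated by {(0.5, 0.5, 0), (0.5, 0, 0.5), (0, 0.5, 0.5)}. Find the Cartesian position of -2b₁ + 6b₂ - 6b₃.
(2, -4, 0)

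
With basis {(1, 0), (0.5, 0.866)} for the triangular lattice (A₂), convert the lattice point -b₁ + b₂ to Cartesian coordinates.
(-0.5, 0.866)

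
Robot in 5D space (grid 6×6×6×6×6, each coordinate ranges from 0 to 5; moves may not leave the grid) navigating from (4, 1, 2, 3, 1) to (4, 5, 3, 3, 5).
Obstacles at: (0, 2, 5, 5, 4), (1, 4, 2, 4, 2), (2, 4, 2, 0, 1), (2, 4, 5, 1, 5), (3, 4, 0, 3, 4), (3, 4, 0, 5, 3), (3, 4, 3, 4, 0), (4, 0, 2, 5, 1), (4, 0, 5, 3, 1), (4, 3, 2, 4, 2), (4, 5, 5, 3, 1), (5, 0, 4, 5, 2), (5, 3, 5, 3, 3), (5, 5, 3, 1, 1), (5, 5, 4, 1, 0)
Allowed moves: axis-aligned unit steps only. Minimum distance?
9
(one shortest path: (4, 1, 2, 3, 1) → (4, 2, 2, 3, 1) → (4, 3, 2, 3, 1) → (4, 4, 2, 3, 1) → (4, 5, 2, 3, 1) → (4, 5, 3, 3, 1) → (4, 5, 3, 3, 2) → (4, 5, 3, 3, 3) → (4, 5, 3, 3, 4) → (4, 5, 3, 3, 5))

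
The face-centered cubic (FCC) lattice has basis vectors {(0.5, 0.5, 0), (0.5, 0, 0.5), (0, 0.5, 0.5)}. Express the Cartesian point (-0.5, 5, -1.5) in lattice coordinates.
6b₁ - 7b₂ + 4b₃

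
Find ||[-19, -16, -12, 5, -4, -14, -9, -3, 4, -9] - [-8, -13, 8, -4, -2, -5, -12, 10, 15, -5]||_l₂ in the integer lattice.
31.7962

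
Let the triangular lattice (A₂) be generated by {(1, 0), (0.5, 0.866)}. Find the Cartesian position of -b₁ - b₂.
(-1.5, -0.866)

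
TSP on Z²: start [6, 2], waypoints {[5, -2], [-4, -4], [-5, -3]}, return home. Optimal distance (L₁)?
34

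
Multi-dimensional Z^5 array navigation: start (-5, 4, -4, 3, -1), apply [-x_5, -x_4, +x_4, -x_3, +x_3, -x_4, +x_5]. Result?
(-5, 4, -4, 2, -1)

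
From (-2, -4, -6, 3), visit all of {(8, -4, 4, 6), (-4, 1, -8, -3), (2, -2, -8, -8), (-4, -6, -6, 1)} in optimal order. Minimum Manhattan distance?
67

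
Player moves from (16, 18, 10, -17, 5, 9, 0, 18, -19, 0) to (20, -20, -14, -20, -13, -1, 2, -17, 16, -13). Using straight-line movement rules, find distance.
71.3583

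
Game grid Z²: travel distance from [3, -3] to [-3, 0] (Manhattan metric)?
9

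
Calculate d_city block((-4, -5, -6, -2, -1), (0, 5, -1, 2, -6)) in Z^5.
28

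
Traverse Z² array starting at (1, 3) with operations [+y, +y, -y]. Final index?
(1, 4)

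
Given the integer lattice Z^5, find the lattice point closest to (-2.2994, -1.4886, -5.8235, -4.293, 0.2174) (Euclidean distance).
(-2, -1, -6, -4, 0)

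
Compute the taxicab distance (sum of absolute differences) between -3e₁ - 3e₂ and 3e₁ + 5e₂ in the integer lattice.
14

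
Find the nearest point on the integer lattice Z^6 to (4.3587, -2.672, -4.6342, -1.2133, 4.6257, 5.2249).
(4, -3, -5, -1, 5, 5)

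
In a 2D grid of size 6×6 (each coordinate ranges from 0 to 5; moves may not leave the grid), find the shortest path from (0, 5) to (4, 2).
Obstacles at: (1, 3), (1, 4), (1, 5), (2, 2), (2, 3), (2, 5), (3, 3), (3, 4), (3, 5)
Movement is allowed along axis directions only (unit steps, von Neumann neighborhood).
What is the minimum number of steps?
9
(one shortest path: (0, 5) → (0, 4) → (0, 3) → (0, 2) → (1, 2) → (1, 1) → (2, 1) → (3, 1) → (4, 1) → (4, 2))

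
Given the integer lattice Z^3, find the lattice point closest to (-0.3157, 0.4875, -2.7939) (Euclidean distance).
(0, 0, -3)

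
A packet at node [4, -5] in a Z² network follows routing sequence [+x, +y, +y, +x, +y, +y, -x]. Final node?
(5, -1)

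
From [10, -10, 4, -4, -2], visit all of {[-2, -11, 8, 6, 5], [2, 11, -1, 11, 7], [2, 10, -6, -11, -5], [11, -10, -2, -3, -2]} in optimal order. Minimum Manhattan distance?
130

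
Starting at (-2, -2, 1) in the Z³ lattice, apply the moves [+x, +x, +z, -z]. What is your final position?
(0, -2, 1)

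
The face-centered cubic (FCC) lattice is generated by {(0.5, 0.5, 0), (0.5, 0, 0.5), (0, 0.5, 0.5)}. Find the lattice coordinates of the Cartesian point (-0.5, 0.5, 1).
-b₁ + 2b₃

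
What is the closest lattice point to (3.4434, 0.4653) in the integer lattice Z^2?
(3, 0)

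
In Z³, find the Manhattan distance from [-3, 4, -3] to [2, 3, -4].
7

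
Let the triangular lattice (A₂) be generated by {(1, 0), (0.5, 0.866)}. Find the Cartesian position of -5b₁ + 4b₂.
(-3, 3.464)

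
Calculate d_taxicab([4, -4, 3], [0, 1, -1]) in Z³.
13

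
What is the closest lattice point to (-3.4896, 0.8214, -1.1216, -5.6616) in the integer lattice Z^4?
(-3, 1, -1, -6)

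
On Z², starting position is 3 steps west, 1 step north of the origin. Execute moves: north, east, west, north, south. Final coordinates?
(-3, 2)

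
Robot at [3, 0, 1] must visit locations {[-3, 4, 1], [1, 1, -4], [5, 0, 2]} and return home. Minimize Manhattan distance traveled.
36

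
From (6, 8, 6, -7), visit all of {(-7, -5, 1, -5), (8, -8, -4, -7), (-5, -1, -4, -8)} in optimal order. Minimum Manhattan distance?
63
(one optimal route: (6, 8, 6, -7) → (8, -8, -4, -7) → (-5, -1, -4, -8) → (-7, -5, 1, -5))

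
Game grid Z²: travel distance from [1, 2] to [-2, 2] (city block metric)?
3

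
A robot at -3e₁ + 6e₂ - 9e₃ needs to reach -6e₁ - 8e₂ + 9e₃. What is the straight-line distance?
23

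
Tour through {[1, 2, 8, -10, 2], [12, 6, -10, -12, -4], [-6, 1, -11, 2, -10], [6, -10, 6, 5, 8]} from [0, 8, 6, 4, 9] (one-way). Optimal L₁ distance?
151
(one optimal route: (0, 8, 6, 4, 9) → (6, -10, 6, 5, 8) → (1, 2, 8, -10, 2) → (12, 6, -10, -12, -4) → (-6, 1, -11, 2, -10))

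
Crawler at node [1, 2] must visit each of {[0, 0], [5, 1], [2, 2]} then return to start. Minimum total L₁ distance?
14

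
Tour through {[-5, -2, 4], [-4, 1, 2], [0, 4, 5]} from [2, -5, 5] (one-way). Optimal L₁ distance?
27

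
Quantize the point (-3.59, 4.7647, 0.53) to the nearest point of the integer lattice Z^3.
(-4, 5, 1)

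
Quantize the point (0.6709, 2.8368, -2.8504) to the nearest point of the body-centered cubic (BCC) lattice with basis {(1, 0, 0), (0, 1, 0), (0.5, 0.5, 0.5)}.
(1, 3, -3)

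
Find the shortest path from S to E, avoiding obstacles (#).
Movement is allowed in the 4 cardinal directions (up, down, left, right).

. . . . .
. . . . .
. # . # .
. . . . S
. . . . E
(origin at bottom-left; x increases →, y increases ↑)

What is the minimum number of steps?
1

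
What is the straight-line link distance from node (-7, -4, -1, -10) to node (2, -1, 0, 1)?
14.5602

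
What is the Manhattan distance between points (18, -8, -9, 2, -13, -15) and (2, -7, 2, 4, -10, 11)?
59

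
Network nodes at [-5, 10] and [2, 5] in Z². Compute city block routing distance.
12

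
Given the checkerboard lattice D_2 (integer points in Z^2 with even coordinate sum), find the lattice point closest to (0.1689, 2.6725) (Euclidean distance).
(0, 2)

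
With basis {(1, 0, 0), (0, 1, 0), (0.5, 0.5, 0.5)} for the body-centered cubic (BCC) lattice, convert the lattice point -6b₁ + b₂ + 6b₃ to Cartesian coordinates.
(-3, 4, 3)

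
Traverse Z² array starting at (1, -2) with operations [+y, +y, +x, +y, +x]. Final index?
(3, 1)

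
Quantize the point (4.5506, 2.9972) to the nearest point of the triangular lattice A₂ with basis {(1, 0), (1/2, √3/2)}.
(4.5, 2.598)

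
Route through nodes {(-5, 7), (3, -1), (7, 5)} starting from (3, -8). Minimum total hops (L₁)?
31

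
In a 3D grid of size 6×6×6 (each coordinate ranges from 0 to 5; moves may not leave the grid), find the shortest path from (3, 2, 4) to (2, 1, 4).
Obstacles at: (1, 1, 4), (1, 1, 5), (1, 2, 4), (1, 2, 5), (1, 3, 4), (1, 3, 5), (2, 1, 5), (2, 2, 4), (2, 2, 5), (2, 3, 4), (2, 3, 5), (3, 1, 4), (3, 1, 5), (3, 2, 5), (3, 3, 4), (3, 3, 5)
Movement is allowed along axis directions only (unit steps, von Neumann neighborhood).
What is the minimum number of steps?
4
(one shortest path: (3, 2, 4) → (3, 2, 3) → (2, 2, 3) → (2, 1, 3) → (2, 1, 4))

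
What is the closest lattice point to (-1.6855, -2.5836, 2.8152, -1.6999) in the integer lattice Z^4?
(-2, -3, 3, -2)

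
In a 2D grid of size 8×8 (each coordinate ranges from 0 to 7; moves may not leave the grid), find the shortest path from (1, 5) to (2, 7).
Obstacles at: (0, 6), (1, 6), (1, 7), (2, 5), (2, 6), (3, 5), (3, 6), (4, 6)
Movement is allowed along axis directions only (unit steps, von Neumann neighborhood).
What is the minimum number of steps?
11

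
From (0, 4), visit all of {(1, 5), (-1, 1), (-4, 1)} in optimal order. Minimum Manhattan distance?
11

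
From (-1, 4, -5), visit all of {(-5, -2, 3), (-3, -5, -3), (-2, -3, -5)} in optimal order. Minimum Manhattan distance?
24
(one optimal route: (-1, 4, -5) → (-2, -3, -5) → (-3, -5, -3) → (-5, -2, 3))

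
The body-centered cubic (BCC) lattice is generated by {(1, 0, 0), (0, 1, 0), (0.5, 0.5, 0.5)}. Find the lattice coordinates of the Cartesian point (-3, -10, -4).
b₁ - 6b₂ - 8b₃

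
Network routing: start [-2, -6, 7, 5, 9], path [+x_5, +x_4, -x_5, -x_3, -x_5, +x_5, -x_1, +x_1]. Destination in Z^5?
(-2, -6, 6, 6, 9)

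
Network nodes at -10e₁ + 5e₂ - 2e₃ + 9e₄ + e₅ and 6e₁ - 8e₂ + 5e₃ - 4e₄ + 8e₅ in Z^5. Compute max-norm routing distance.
16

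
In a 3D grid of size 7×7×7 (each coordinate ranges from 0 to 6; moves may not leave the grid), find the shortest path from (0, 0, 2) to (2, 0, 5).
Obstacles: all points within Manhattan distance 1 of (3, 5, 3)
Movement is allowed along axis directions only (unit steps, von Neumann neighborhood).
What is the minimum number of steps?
5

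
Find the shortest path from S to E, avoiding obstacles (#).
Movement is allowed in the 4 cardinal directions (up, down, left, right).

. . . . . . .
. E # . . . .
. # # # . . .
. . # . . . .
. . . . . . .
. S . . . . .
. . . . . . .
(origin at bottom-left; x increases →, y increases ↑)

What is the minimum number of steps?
6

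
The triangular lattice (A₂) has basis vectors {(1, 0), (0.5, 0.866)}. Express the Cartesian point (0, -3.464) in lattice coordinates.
2b₁ - 4b₂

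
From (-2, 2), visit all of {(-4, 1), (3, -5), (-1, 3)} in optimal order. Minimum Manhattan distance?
20
(one optimal route: (-2, 2) → (-4, 1) → (-1, 3) → (3, -5))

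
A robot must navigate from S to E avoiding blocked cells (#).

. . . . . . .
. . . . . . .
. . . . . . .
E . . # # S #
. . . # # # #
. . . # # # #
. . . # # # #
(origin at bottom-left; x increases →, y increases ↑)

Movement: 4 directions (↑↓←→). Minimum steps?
7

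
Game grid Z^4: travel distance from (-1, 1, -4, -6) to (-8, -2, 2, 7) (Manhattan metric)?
29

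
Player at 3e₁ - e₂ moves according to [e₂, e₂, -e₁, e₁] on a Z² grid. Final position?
(3, 1)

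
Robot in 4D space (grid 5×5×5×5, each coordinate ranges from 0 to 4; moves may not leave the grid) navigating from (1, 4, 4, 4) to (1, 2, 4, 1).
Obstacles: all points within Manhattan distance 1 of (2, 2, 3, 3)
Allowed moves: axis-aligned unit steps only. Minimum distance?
5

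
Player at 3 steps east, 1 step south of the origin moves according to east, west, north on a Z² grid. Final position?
(3, 0)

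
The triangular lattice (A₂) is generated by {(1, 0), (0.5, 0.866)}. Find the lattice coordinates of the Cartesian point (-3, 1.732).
-4b₁ + 2b₂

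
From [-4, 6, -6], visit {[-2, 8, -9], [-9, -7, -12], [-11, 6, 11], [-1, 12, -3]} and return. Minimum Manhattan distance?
110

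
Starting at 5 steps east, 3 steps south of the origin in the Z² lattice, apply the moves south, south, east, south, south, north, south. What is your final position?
(6, -7)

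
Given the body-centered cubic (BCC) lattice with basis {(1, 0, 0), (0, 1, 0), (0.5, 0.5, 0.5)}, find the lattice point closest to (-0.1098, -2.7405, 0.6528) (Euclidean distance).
(0, -3, 1)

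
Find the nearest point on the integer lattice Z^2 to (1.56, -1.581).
(2, -2)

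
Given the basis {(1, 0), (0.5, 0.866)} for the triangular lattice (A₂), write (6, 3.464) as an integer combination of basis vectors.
4b₁ + 4b₂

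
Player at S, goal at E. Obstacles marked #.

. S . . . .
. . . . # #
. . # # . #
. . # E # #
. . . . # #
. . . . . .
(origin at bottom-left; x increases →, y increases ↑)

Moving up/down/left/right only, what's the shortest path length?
7
(one shortest path: (1, 5) → (1, 4) → (1, 3) → (1, 2) → (1, 1) → (2, 1) → (3, 1) → (3, 2))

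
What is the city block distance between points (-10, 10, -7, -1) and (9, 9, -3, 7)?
32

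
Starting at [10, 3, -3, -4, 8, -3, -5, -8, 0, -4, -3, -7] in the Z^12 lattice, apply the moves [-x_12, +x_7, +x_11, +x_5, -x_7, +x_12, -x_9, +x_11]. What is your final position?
(10, 3, -3, -4, 9, -3, -5, -8, -1, -4, -1, -7)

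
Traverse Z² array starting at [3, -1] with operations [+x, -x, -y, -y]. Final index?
(3, -3)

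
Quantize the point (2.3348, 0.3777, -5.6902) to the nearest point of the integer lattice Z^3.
(2, 0, -6)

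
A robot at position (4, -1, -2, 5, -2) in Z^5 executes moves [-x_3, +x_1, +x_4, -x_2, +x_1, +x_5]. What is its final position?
(6, -2, -3, 6, -1)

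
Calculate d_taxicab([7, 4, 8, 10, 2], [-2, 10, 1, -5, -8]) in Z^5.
47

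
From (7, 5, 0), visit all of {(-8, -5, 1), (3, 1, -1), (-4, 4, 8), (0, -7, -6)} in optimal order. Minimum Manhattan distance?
62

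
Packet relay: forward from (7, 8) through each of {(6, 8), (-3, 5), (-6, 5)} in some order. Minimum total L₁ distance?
16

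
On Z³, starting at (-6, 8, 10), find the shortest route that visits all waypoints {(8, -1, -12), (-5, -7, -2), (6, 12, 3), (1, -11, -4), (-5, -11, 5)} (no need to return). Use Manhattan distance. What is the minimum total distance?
101
(one optimal route: (-6, 8, 10) → (6, 12, 3) → (8, -1, -12) → (1, -11, -4) → (-5, -7, -2) → (-5, -11, 5))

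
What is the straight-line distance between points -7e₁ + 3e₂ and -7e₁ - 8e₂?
11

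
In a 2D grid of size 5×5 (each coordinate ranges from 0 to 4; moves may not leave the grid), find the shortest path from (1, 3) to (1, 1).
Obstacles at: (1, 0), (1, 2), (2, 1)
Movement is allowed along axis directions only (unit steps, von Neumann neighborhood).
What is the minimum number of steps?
4
(one shortest path: (1, 3) → (0, 3) → (0, 2) → (0, 1) → (1, 1))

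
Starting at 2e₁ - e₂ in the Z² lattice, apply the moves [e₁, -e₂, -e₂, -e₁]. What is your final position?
(2, -3)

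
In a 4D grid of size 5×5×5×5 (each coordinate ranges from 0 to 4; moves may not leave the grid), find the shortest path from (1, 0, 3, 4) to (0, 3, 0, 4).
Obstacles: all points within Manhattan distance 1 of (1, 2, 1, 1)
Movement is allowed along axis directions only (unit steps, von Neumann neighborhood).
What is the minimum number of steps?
7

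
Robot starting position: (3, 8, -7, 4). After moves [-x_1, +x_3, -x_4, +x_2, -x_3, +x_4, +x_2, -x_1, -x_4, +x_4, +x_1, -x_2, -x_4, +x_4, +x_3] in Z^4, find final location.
(2, 9, -6, 4)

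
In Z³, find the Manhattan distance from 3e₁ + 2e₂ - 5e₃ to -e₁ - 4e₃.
7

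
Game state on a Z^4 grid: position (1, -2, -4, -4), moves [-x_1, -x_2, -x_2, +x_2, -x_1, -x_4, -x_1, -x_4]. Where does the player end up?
(-2, -3, -4, -6)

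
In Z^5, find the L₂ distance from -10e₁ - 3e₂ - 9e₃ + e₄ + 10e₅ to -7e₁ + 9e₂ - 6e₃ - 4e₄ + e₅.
16.3707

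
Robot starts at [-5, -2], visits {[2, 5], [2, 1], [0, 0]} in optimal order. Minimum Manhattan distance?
14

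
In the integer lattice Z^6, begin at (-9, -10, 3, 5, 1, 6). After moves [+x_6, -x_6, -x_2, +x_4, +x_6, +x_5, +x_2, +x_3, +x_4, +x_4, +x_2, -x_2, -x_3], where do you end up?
(-9, -10, 3, 8, 2, 7)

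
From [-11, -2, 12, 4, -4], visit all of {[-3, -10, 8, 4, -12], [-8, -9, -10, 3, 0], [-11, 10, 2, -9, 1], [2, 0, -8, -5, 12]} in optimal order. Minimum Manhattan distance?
154
(one optimal route: (-11, -2, 12, 4, -4) → (-3, -10, 8, 4, -12) → (-8, -9, -10, 3, 0) → (2, 0, -8, -5, 12) → (-11, 10, 2, -9, 1))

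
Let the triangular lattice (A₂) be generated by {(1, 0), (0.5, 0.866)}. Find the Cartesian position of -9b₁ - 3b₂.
(-10.5, -2.598)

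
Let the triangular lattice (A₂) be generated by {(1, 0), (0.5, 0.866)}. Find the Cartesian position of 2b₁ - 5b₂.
(-0.5, -4.33)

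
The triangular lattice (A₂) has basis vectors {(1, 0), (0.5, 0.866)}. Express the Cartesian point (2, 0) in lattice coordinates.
2b₁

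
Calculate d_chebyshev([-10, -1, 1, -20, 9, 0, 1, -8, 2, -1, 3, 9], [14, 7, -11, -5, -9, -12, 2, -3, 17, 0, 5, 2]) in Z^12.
24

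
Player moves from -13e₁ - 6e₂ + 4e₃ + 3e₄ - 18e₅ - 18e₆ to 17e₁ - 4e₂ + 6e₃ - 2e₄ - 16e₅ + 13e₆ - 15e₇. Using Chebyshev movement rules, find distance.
31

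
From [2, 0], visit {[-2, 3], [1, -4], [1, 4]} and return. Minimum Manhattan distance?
24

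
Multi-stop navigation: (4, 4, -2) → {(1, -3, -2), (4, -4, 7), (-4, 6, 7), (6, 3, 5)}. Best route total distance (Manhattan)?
49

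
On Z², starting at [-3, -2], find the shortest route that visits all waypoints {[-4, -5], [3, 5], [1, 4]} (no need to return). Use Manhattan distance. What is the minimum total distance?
21
(one optimal route: (-3, -2) → (-4, -5) → (1, 4) → (3, 5))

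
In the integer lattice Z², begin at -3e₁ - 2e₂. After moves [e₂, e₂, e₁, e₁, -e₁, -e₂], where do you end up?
(-2, -1)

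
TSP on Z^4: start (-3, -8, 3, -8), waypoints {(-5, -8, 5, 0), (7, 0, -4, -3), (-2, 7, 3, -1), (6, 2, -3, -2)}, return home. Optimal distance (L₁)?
88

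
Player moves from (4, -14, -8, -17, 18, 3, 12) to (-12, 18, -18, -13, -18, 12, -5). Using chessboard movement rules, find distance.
36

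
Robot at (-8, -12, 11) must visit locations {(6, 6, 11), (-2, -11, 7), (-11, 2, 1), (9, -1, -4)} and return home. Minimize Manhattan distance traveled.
120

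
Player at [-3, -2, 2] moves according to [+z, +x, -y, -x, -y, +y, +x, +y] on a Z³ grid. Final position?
(-2, -2, 3)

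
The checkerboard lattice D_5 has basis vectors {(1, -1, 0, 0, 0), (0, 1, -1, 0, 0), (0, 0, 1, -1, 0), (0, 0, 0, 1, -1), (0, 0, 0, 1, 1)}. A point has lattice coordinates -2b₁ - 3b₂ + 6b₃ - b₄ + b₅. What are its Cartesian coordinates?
(-2, -1, 9, -6, 2)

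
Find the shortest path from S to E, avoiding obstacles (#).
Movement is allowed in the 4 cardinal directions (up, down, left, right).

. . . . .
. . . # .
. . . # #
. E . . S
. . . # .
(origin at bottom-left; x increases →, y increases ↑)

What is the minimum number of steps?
3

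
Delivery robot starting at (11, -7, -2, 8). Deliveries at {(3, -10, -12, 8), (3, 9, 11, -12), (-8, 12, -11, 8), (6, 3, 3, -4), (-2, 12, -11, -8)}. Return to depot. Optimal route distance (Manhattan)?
168
(one optimal route: (11, -7, -2, 8) → (3, -10, -12, 8) → (-8, 12, -11, 8) → (-2, 12, -11, -8) → (3, 9, 11, -12) → (6, 3, 3, -4) → (11, -7, -2, 8))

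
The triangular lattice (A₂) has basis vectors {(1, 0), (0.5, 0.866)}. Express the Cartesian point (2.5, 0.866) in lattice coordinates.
2b₁ + b₂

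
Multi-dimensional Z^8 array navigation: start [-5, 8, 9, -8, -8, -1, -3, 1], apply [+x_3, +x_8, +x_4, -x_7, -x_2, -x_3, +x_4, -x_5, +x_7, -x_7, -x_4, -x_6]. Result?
(-5, 7, 9, -7, -9, -2, -4, 2)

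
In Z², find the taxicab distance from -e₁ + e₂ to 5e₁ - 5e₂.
12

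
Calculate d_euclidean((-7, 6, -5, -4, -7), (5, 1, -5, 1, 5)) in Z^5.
18.3848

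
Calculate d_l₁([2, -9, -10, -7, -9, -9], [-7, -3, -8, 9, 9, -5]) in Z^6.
55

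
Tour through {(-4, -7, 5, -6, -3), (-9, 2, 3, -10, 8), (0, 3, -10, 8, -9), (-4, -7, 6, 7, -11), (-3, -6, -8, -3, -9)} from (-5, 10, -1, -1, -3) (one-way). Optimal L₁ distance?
142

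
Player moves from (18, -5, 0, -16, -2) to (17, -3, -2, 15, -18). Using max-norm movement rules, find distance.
31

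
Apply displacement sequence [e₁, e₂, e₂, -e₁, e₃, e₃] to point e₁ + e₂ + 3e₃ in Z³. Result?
(1, 3, 5)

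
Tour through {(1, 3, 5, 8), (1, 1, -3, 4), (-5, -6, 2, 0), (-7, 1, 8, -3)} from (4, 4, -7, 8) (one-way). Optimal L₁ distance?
70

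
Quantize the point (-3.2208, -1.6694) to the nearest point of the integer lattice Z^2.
(-3, -2)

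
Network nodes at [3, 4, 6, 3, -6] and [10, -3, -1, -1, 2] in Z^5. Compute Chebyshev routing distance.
8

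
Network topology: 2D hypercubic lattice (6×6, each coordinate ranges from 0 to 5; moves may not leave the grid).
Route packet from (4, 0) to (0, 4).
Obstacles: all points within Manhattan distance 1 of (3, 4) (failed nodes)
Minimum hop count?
8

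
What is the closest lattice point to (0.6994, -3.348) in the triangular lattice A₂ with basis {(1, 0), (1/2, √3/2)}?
(1, -3.464)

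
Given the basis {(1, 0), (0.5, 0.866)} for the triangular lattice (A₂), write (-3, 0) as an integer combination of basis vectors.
-3b₁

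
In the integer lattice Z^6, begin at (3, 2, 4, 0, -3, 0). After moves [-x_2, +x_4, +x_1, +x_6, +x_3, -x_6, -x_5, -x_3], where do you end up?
(4, 1, 4, 1, -4, 0)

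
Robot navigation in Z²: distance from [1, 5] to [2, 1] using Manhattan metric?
5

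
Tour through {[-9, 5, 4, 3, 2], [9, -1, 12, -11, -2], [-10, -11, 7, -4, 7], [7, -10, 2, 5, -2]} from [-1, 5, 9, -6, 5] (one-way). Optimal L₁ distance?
135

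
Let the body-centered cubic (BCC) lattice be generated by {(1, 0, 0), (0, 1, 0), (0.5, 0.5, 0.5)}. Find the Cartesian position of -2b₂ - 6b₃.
(-3, -5, -3)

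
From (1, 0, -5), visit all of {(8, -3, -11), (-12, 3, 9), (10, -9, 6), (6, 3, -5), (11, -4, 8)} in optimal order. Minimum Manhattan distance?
86
(one optimal route: (1, 0, -5) → (6, 3, -5) → (8, -3, -11) → (10, -9, 6) → (11, -4, 8) → (-12, 3, 9))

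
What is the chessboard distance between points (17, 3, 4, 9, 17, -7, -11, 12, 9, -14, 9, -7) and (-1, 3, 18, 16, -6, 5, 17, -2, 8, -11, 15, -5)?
28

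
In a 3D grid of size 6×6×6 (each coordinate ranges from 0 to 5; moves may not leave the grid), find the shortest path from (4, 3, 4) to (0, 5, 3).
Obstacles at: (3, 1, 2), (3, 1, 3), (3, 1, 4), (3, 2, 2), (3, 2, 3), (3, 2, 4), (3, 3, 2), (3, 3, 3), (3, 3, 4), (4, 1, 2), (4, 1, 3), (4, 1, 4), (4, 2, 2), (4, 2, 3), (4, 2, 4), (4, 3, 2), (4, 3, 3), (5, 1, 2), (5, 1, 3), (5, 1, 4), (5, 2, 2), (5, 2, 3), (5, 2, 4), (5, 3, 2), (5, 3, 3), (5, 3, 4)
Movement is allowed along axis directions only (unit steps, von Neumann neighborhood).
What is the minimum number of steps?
7
(one shortest path: (4, 3, 4) → (4, 4, 4) → (3, 4, 4) → (2, 4, 4) → (1, 4, 4) → (0, 4, 4) → (0, 5, 4) → (0, 5, 3))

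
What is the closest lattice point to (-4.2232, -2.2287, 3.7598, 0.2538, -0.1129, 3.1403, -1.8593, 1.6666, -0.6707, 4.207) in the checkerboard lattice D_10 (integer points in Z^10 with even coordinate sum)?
(-4, -2, 4, 0, 0, 3, -2, 2, -1, 4)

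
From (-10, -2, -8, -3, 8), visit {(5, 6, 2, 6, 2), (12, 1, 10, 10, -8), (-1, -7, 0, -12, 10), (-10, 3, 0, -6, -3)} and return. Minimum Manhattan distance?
196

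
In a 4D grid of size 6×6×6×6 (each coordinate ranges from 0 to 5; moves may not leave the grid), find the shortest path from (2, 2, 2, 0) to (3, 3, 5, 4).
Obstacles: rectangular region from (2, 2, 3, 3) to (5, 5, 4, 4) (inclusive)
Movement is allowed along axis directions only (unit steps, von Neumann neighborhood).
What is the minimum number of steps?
9
(one shortest path: (2, 2, 2, 0) → (3, 2, 2, 0) → (3, 3, 2, 0) → (3, 3, 3, 0) → (3, 3, 4, 0) → (3, 3, 5, 0) → (3, 3, 5, 1) → (3, 3, 5, 2) → (3, 3, 5, 3) → (3, 3, 5, 4))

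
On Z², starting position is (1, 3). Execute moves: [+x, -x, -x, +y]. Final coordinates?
(0, 4)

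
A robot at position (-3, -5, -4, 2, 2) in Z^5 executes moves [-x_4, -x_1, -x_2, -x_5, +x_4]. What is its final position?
(-4, -6, -4, 2, 1)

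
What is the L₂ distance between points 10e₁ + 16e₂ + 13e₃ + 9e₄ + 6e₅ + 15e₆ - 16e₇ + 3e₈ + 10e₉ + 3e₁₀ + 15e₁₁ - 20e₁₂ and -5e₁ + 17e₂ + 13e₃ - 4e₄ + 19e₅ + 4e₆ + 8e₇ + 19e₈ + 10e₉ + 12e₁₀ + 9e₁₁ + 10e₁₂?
50.3389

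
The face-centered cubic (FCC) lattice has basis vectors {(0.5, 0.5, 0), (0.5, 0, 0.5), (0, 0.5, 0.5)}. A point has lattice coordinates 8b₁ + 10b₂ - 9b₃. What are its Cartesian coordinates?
(9, -0.5, 0.5)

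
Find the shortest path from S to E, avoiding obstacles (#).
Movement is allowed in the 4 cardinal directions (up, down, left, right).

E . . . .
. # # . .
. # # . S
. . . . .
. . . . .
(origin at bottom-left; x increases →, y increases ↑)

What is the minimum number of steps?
6
(one shortest path: (4, 2) → (3, 2) → (3, 3) → (3, 4) → (2, 4) → (1, 4) → (0, 4))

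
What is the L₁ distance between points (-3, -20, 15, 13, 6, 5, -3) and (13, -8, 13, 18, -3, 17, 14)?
73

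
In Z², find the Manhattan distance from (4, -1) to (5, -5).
5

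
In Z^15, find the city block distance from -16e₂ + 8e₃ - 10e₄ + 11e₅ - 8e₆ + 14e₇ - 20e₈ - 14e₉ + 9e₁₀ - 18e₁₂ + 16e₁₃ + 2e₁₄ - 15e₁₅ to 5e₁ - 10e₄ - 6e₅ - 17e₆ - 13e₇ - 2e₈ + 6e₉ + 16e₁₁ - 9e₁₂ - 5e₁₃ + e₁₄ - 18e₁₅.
179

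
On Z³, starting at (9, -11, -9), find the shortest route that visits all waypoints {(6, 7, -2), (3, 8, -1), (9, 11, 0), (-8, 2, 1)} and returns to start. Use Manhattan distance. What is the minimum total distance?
104
(one optimal route: (9, -11, -9) → (9, 11, 0) → (6, 7, -2) → (3, 8, -1) → (-8, 2, 1) → (9, -11, -9))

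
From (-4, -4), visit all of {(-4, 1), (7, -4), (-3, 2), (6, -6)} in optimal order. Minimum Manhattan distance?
26
(one optimal route: (-4, -4) → (-4, 1) → (-3, 2) → (7, -4) → (6, -6))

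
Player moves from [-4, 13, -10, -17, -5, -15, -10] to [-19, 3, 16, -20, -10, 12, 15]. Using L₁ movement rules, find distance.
111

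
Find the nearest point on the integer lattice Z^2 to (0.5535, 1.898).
(1, 2)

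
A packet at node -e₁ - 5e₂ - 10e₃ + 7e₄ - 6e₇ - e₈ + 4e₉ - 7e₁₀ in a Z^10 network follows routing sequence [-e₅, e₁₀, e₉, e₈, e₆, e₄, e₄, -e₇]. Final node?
(-1, -5, -10, 9, -1, 1, -7, 0, 5, -6)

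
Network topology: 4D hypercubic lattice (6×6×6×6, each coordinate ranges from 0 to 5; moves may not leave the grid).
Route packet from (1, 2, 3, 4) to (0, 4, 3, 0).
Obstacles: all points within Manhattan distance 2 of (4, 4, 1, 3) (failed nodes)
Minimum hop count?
7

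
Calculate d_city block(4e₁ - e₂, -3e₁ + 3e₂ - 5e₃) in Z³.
16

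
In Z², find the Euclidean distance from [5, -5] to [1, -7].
4.47214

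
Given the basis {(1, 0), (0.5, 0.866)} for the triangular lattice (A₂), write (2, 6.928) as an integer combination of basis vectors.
-2b₁ + 8b₂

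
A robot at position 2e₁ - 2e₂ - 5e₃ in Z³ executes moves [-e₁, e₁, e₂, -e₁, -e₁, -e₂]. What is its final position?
(0, -2, -5)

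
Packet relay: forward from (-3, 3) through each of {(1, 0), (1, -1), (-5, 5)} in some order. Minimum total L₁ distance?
16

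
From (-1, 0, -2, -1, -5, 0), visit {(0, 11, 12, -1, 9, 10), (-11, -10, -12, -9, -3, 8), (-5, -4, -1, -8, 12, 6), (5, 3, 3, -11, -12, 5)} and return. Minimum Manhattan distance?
230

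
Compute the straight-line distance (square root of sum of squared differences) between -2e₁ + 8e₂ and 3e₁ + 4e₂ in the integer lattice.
6.40312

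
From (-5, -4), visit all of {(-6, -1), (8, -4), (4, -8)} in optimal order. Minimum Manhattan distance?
29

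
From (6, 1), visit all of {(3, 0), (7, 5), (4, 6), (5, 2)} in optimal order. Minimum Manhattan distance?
17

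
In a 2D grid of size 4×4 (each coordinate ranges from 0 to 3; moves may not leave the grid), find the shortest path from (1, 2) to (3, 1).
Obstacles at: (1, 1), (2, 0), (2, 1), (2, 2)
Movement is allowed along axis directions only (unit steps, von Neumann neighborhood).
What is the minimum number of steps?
5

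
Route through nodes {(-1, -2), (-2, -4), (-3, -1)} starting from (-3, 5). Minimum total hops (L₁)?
12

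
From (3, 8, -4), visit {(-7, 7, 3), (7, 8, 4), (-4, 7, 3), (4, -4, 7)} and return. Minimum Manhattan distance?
74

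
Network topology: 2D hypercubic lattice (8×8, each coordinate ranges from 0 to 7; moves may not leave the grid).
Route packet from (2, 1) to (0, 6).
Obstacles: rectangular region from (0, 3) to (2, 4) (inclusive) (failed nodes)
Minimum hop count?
9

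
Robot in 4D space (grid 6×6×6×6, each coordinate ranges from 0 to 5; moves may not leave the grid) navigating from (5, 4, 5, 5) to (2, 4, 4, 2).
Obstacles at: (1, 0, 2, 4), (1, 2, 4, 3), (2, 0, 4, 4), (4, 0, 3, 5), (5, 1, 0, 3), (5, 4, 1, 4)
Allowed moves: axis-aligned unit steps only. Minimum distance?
7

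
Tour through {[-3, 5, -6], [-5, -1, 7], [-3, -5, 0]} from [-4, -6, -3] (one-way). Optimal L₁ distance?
39
(one optimal route: (-4, -6, -3) → (-3, -5, 0) → (-5, -1, 7) → (-3, 5, -6))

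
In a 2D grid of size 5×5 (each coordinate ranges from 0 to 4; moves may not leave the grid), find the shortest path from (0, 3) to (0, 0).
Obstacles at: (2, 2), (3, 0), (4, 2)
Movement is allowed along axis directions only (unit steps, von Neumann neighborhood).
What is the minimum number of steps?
3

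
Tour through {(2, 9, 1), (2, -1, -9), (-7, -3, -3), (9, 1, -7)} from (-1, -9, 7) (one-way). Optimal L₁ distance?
73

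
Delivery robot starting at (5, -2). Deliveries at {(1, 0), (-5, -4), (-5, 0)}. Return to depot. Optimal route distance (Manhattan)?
28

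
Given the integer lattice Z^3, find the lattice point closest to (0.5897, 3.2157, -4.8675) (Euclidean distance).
(1, 3, -5)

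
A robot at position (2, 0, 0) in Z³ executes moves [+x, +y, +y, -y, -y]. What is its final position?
(3, 0, 0)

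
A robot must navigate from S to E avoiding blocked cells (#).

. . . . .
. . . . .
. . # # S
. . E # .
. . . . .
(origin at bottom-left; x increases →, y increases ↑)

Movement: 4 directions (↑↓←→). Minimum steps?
5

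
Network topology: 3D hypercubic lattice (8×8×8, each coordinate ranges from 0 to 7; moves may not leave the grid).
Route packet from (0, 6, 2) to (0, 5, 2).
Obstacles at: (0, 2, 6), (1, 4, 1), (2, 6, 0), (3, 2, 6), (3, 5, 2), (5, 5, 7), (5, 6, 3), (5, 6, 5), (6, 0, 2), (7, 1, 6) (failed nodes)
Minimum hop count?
1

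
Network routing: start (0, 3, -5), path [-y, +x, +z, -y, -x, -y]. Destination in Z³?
(0, 0, -4)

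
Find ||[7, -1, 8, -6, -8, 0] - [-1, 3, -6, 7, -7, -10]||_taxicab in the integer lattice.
50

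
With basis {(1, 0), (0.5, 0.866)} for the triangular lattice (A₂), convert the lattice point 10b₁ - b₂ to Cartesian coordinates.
(9.5, -0.866)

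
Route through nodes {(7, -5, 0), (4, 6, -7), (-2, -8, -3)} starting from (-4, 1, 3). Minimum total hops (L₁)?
53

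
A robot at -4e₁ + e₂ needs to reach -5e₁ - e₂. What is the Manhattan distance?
3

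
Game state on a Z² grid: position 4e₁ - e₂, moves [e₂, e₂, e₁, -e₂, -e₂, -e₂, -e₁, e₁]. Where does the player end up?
(5, -2)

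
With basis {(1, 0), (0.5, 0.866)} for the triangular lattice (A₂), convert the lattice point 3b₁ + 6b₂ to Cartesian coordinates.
(6, 5.196)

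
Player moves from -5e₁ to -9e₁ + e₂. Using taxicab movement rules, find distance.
5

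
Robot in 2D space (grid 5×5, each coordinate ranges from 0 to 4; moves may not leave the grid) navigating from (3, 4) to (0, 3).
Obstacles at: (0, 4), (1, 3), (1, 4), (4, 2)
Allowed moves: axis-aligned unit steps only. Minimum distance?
6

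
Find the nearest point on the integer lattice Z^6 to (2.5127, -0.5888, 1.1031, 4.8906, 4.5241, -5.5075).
(3, -1, 1, 5, 5, -6)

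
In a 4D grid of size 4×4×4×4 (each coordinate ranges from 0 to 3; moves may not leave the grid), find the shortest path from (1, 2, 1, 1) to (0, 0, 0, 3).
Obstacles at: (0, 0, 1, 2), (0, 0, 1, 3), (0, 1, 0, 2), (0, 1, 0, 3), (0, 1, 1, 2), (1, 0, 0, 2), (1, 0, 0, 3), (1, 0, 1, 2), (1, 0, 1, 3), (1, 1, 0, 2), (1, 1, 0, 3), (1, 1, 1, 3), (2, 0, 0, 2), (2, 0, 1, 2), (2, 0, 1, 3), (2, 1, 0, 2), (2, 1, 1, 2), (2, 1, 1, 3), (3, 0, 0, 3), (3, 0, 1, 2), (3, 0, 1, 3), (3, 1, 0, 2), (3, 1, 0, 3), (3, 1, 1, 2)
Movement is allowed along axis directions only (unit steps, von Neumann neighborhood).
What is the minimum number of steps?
6
(one shortest path: (1, 2, 1, 1) → (0, 2, 1, 1) → (0, 1, 1, 1) → (0, 0, 1, 1) → (0, 0, 0, 1) → (0, 0, 0, 2) → (0, 0, 0, 3))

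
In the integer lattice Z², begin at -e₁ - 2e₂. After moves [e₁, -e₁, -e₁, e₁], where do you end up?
(-1, -2)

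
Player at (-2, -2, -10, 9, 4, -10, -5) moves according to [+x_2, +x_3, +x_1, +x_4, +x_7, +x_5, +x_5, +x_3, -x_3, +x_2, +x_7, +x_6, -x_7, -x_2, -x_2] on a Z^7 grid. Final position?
(-1, -2, -9, 10, 6, -9, -4)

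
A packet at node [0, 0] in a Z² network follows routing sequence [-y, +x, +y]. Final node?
(1, 0)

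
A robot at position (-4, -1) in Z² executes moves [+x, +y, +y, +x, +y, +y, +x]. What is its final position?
(-1, 3)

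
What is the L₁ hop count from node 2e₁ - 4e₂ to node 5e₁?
7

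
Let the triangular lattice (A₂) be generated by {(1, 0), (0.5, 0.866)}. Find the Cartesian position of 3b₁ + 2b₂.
(4, 1.732)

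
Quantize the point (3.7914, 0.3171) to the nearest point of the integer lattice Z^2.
(4, 0)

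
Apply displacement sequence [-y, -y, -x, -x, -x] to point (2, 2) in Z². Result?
(-1, 0)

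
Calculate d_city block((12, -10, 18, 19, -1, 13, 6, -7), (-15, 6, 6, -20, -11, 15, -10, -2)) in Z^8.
127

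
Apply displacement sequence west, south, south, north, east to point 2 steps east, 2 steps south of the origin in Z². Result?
(2, -3)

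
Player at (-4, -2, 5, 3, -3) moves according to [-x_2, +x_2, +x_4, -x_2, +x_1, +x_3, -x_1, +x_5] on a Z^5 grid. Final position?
(-4, -3, 6, 4, -2)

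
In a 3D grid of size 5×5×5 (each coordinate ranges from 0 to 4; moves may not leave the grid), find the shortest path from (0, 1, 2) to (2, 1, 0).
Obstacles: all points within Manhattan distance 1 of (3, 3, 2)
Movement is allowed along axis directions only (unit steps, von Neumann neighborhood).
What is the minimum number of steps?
4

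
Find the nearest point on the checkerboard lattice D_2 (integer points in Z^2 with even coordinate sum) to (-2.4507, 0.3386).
(-2, 0)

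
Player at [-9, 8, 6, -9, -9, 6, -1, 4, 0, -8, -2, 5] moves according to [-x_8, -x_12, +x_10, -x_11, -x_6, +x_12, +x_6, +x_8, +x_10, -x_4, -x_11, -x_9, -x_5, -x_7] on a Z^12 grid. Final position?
(-9, 8, 6, -10, -10, 6, -2, 4, -1, -6, -4, 5)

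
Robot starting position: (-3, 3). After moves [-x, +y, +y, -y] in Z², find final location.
(-4, 4)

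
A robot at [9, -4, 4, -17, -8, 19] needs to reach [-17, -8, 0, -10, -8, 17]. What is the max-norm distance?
26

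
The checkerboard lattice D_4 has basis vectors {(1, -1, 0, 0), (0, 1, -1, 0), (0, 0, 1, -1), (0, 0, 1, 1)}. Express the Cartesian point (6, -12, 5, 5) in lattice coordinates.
6b₁ - 6b₂ - 3b₃ + 2b₄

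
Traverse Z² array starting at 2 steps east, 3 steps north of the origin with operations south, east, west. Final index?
(2, 2)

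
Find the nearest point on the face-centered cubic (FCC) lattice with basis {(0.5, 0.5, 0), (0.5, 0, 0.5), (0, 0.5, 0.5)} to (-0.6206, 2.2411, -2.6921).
(-0.5, 2, -2.5)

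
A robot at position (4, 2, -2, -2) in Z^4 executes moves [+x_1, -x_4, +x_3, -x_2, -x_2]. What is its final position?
(5, 0, -1, -3)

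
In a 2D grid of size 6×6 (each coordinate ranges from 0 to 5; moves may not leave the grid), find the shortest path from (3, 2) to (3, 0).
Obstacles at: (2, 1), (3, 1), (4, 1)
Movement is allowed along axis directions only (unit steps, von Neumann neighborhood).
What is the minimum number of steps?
6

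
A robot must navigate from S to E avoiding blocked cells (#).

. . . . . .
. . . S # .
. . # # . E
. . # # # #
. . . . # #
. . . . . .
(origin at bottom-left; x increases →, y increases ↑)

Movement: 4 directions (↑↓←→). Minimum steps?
5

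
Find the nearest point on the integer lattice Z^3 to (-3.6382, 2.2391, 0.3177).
(-4, 2, 0)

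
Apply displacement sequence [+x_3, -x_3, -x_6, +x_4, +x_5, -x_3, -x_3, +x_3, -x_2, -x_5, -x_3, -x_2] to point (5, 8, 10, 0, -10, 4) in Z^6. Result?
(5, 6, 8, 1, -10, 3)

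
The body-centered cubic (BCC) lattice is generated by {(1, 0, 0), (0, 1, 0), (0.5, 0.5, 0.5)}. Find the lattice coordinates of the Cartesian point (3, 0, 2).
b₁ - 2b₂ + 4b₃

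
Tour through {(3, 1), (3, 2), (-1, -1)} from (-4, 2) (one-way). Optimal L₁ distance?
13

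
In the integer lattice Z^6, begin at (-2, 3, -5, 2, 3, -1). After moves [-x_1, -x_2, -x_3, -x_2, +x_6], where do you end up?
(-3, 1, -6, 2, 3, 0)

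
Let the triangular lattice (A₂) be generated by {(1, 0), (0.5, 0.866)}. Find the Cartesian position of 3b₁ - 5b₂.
(0.5, -4.33)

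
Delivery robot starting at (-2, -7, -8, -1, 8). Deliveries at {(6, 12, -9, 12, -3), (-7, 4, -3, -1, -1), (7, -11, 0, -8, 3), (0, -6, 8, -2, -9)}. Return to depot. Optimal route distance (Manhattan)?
202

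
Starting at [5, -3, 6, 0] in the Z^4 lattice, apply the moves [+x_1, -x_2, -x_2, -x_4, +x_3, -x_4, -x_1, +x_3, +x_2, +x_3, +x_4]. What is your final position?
(5, -4, 9, -1)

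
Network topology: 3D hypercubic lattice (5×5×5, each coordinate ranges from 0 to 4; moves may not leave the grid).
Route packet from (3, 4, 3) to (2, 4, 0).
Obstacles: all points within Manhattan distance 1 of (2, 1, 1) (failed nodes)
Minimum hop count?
4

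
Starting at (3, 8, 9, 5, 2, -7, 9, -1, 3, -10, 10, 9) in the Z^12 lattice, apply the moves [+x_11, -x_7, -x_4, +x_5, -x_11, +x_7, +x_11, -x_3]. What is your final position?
(3, 8, 8, 4, 3, -7, 9, -1, 3, -10, 11, 9)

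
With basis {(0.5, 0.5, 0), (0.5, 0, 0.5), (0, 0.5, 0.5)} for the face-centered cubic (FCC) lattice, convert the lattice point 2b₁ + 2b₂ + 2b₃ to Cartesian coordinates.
(2, 2, 2)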